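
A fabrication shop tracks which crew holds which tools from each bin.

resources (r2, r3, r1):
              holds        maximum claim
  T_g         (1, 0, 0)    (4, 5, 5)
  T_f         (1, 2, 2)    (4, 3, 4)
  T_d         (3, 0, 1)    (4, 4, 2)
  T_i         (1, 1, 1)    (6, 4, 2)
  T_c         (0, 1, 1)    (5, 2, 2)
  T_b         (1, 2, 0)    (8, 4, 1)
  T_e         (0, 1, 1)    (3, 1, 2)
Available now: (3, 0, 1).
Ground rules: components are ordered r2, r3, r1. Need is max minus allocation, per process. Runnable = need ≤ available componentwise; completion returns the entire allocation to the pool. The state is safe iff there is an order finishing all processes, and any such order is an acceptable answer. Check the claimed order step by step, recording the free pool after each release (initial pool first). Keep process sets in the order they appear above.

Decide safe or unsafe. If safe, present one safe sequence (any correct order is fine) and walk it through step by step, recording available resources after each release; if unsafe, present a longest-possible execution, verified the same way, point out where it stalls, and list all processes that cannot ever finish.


The state is UNSAFE.
Key observation: after T_e, T_f the pool peaks at (4, 3, 4), and each blocked process is short somewhere: T_g on r3, r1; T_d on r3; T_i on r2; T_c on r2; T_b on r2.
The run T_e, T_f cannot be extended any further. Check, step by step:
  pool = (3, 0, 1)
  run T_e (needs (3, 0, 1), free (3, 0, 1)); after release of (0, 1, 1) the pool is (3, 1, 2)
  run T_f (needs (3, 1, 2), free (3, 1, 2)); after release of (1, 2, 2) the pool is (4, 3, 4)
  T_g cannot run: need (3, 5, 5) vs free (4, 3, 4) (insufficient r3 and r1)
  T_d cannot run: need (1, 4, 1) vs free (4, 3, 4) (insufficient r3)
  T_i cannot run: need (5, 3, 1) vs free (4, 3, 4) (insufficient r2)
  T_c cannot run: need (5, 1, 1) vs free (4, 3, 4) (insufficient r2)
  T_b cannot run: need (7, 2, 1) vs free (4, 3, 4) (insufficient r2)
Permanently blocked: T_g, T_d, T_i, T_c and T_b.


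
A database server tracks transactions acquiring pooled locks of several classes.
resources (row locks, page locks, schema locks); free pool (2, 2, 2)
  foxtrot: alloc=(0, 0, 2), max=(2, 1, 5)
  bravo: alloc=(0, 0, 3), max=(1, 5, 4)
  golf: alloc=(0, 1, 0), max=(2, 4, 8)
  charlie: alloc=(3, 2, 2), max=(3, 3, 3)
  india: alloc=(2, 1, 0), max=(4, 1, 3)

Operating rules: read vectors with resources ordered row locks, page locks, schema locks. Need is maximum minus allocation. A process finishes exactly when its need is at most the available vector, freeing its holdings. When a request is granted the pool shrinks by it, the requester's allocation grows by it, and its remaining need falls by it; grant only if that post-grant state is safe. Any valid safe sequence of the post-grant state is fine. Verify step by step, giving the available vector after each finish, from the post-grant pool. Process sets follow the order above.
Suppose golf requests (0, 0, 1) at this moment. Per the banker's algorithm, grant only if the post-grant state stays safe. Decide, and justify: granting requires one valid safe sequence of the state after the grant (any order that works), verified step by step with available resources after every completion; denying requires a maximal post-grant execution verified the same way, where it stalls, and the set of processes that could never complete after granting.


GRANT — the state after the grant stays safe, e.g. via charlie, foxtrot, india, bravo, golf.
Key observation: even at the reduced pool (2, 2, 1), charlie fits immediately, so safety survives the grant.
Check on the post-grant state, step by step:
  pool = (2, 2, 1)
  run charlie (needs (0, 1, 1), free (2, 2, 1)); after release of (3, 2, 2) the pool is (5, 4, 3)
  run foxtrot (needs (2, 1, 3), free (5, 4, 3)); after release of (0, 0, 2) the pool is (5, 4, 5)
  run india (needs (2, 0, 3), free (5, 4, 5)); after release of (2, 1, 0) the pool is (7, 5, 5)
  run bravo (needs (1, 5, 1), free (7, 5, 5)); after release of (0, 0, 3) the pool is (7, 5, 8)
  run golf (needs (2, 3, 7), free (7, 5, 8)); after release of (0, 1, 1) the pool is (7, 6, 9)


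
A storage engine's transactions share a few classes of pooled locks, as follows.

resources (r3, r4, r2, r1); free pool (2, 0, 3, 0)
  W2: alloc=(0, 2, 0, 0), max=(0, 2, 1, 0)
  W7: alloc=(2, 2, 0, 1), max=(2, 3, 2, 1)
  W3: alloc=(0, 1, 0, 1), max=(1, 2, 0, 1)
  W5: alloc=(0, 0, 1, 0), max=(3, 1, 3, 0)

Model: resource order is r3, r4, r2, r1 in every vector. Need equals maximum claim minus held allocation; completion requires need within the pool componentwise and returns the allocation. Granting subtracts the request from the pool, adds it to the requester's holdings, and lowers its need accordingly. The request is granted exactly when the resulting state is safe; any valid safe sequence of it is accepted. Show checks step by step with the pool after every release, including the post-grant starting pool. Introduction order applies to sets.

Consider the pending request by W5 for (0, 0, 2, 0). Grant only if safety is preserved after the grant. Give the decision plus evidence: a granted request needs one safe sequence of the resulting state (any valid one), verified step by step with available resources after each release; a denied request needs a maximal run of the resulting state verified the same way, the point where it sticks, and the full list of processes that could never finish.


DENY. Granting would leave the state unsafe.
Key observation: after W2, W3 the pool peaks at (2, 3, 1, 1), and each blocked process is short somewhere: W7 on r2; W5 on r3.
On the post-grant state, W2, W3 is a maximal run — nothing extends it. Walking it through:
  pool = (2, 0, 1, 0)
  run W2 (needs (0, 0, 1, 0), free (2, 0, 1, 0)); after release of (0, 2, 0, 0) the pool is (2, 2, 1, 0)
  run W3 (needs (1, 1, 0, 0), free (2, 2, 1, 0)); after release of (0, 1, 0, 1) the pool is (2, 3, 1, 1)
  W7 still needs (0, 1, 2, 0) but only (2, 3, 1, 1) is free — short on r2
  W5 still needs (3, 1, 0, 0) but only (2, 3, 1, 1) is free — short on r3
Had the request been granted, W7 and W5 could never finish.


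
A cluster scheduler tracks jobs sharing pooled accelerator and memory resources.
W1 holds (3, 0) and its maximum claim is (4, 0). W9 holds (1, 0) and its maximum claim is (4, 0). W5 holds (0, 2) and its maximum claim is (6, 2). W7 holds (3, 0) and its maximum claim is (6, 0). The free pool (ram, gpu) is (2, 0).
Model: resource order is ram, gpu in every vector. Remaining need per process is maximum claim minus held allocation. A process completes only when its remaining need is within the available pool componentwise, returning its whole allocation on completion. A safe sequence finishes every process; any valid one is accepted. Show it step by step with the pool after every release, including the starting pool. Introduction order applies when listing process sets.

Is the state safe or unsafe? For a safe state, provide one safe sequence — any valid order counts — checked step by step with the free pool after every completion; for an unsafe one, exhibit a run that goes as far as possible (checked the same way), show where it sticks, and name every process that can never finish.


SAFE — a valid safe sequence is W1, W9, W5, W7.
Key observation: W5 is the earliest step where a requested resource binds exactly: need (6, 0), pool (6, 0) at its turn.
Step-by-step check:
  pool = (2, 0)
  W1: need (1, 0) fits (2, 0); releases (3, 0), pool now (5, 0)
  W9: need (3, 0) fits (5, 0); releases (1, 0), pool now (6, 0)
  W5: need (6, 0) fits (6, 0); releases (0, 2), pool now (6, 2)
  W7: need (3, 0) fits (6, 2); releases (3, 0), pool now (9, 2)


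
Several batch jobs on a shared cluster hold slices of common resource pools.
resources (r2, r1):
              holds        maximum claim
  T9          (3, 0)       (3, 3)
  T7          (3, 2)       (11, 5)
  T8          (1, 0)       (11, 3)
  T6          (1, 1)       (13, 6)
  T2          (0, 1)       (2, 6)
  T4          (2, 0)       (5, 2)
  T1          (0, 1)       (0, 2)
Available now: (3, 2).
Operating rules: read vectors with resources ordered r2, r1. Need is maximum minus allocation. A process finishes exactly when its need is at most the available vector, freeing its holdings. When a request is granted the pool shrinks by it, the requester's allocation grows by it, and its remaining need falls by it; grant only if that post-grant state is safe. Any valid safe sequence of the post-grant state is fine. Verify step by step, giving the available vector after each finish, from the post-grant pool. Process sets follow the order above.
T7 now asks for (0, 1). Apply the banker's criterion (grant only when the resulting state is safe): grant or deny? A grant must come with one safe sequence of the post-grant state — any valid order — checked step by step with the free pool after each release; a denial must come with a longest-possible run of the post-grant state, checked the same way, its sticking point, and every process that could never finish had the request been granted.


DENY: after the grant no complete ordering would exist.
Key observation: after T1, T4 the pool peaks at (5, 2), and each blocked process is short somewhere: T9 on r1; T7 on r2; T8 on r2, r1; T6 on r2, r1; T2 on r1.
After a pretend grant, a maximal execution: T1, T4 — then nothing else fits. Step-by-step check:
  pool = (3, 1)
  T1: need (0, 1) fits (3, 1); releases (0, 1), pool now (3, 2)
  T4: need (3, 2) fits (3, 2); releases (2, 0), pool now (5, 2)
  T9 still needs (0, 3) but only (5, 2) is free — short on r1
  T7 still needs (8, 2) but only (5, 2) is free — short on r2
  T8 still needs (10, 3) but only (5, 2) is free — short on r2 and r1
  T6 still needs (12, 5) but only (5, 2) is free — short on r2 and r1
  T2 still needs (2, 5) but only (5, 2) is free — short on r1
Had the request been granted, T9, T7, T8, T6 and T2 could never finish.


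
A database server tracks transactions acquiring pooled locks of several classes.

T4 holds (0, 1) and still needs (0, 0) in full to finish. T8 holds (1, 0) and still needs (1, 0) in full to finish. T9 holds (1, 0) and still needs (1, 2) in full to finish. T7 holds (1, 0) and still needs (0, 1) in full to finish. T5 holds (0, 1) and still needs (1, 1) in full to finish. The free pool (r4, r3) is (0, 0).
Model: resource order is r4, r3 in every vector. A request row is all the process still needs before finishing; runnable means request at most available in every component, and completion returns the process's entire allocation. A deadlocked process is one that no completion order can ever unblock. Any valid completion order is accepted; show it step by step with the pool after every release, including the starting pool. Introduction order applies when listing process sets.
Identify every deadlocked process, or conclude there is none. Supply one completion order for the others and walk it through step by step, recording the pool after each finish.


The deadlocked set is empty.
Key observation: beginning at T4, releases accumulate fast enough that every process eventually fits.
The rest can finish in the order T4, T7, T5, T8, T9. Verifying each step:
  pool = (0, 0)
  T4: need (0, 0) fits (0, 0); releases (0, 1), pool now (0, 1)
  T7: need (0, 1) fits (0, 1); releases (1, 0), pool now (1, 1)
  T5: need (1, 1) fits (1, 1); releases (0, 1), pool now (1, 2)
  T8: need (1, 0) fits (1, 2); releases (1, 0), pool now (2, 2)
  T9: need (1, 2) fits (2, 2); releases (1, 0), pool now (3, 2)


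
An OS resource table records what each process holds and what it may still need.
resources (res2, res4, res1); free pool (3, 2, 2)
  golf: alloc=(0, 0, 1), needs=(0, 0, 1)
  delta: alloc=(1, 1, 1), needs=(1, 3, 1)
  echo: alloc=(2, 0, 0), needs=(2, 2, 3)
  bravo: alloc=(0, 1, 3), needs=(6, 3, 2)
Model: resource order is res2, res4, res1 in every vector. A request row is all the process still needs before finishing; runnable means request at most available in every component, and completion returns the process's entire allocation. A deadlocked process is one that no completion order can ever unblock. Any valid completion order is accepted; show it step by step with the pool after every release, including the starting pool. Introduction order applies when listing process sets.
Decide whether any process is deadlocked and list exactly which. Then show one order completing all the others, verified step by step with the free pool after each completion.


Deadlocked: delta and bravo.
Key observation: the wall is res4: completing golf, echo brings the pool only to (5, 2, 3), and all the rest need more.
One completion order for the rest: golf, echo. Step-by-step check:
  pool = (3, 2, 2)
  run golf (needs (0, 0, 1), free (3, 2, 2)); after release of (0, 0, 1) the pool is (3, 2, 3)
  run echo (needs (2, 2, 3), free (3, 2, 3)); after release of (2, 0, 0) the pool is (5, 2, 3)
None of the blocked processes ever fits:
  delta still needs (1, 3, 1) but only (5, 2, 3) is free — short on res4
  bravo still needs (6, 3, 2) but only (5, 2, 3) is free — short on res2 and res4


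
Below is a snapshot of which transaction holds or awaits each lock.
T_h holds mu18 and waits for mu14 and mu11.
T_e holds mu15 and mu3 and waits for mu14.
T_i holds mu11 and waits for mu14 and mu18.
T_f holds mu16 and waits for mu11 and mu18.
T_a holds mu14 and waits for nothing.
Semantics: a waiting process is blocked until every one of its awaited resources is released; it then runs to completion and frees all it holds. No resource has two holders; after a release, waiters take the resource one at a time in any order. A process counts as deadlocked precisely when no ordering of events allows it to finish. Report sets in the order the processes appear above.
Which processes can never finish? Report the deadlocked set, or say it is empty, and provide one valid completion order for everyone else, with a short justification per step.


Deadlocked set: T_h, T_i and T_f.
Key observation: the wait chain closes on itself along T_h -> T_i -> T_h; T_f waits into the deadlock from upstream.
One completion order for the rest: T_a, T_e.
Step-by-step check:
  T_a: no waits; runs immediately, freeing mu14
  T_e waits on mu14 — all released -> runs and releases mu15 and mu3


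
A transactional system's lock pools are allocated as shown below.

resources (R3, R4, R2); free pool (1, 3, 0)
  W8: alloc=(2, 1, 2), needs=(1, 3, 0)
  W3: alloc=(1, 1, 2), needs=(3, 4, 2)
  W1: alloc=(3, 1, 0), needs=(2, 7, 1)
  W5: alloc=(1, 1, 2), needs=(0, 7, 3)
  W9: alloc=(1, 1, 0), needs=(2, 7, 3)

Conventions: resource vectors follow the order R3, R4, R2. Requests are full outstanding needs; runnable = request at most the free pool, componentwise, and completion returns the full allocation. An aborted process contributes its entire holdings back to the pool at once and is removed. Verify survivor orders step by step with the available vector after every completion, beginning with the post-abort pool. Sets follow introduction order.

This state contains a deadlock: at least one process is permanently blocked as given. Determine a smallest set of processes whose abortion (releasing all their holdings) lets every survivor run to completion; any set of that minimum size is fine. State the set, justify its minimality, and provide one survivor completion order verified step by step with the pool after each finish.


Abort W5 and W9.
Key observation: aborting W5 and W9 returns (2, 2, 2), and W1 — hopeless before — runs at step 3 with the returned capacity in the pool.
Why nothing smaller works — every single abort fails: W8 alone leaves W1 blocked (short on R4); W3 alone leaves W1 blocked (short on R4); W1 alone leaves W5 blocked (short on R4); W5 alone leaves W1 blocked (short on R4); W9 alone leaves W1 blocked (short on R4).
The survivors complete as W3, W8, W1. Check, step by step (starting from the post-abort pool):
  pool = (3, 5, 2)
  run W3 (needs (3, 4, 2), free (3, 5, 2)); after release of (1, 1, 2) the pool is (4, 6, 4)
  run W8 (needs (1, 3, 0), free (4, 6, 4)); after release of (2, 1, 2) the pool is (6, 7, 6)
  run W1 (needs (2, 7, 1), free (6, 7, 6)); after release of (3, 1, 0) the pool is (9, 8, 6)


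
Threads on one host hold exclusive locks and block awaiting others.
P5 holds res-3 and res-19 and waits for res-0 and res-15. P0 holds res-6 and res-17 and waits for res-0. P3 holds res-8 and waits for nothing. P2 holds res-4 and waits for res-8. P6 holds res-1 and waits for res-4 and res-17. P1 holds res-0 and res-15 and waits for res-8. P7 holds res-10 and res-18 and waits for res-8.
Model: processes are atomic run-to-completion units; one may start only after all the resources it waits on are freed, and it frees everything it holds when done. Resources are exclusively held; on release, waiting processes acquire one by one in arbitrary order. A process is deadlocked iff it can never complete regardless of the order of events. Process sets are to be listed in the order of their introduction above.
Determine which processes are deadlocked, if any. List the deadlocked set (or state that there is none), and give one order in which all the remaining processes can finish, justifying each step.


Nothing here is deadlocked.
Key observation: all waits point, directly or indirectly, at processes that can finish, so nothing is permanently blocked.
One completion order for the rest: P3, P7, P2, P1, P0, P5, P6.
Check, step by step:
  P3 waits on nothing -> runs at once and releases res-8
  P7 waits on res-8 — all released -> runs and releases res-10 and res-18
  P2 waits on res-8 — all released -> runs and releases res-4
  P1 waits on res-8 — all released -> runs and releases res-0 and res-15
  P0 waits on res-0 — all released -> runs and releases res-6 and res-17
  P5 waits on res-0 and res-15 — all released -> runs and releases res-3 and res-19
  P6 waits on res-4 and res-17 — all released -> runs and releases res-1


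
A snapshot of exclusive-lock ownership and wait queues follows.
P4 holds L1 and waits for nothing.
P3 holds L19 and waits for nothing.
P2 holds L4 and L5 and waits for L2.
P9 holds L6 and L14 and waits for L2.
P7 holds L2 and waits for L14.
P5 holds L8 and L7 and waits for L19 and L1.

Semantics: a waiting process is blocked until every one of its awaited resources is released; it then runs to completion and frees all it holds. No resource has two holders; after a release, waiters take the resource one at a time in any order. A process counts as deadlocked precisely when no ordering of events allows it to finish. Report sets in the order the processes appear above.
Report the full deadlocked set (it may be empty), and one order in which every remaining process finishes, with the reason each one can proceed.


Deadlocked set: P2, P9 and P7.
Key observation: the loop P7 -> P9 -> P7 blocks itself forever; P2 waits into the deadlock from upstream.
The rest can finish in the order P4, P3, P5.
Check, step by step:
  run P4 (it waits on nothing); releases L1
  run P3 (it waits on nothing); releases L19
  P5 waits on L19 and L1 — all released -> runs and releases L8 and L7


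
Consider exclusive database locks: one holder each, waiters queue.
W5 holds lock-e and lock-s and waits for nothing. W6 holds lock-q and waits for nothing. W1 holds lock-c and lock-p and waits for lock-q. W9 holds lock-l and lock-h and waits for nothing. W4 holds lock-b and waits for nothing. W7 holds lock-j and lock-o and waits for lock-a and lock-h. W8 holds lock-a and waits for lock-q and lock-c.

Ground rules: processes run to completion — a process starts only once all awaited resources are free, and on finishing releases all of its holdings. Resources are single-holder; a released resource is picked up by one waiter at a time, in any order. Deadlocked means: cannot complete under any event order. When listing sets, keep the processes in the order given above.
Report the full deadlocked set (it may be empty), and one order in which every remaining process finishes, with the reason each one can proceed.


The deadlocked set is empty.
Key observation: all waits point, directly or indirectly, at processes that can finish, so nothing is permanently blocked.
One completion order for the rest: W5, W6, W1, W4, W9, W8, W7.
Walking it through:
  run W5 (it waits on nothing); releases lock-e and lock-s
  run W6 (it waits on nothing); releases lock-q
  W1 waits on lock-q — all released -> runs and releases lock-c and lock-p
  run W4 (it waits on nothing); releases lock-b
  run W9 (it waits on nothing); releases lock-l and lock-h
  W8 waits on lock-q and lock-c — all released -> runs and releases lock-a
  W7 waits on lock-a and lock-h — all released -> runs and releases lock-j and lock-o


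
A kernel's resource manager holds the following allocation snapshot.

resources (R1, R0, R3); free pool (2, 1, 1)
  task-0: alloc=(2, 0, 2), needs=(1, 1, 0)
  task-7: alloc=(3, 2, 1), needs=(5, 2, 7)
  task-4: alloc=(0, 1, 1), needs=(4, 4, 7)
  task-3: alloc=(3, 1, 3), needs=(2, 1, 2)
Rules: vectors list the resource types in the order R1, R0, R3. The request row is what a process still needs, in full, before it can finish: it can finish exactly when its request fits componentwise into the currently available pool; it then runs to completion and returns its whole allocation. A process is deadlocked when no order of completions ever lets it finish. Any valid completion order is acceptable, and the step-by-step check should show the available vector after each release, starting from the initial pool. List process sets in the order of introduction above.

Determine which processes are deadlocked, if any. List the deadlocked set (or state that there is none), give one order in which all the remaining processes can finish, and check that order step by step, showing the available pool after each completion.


The deadlocked set is task-7 and task-4.
Key observation: task-0, task-3 can finish, but then (7, 2, 6) is all there is, and the blocked group's R3 demands exceed it.
One completion order for the rest: task-0, task-3. Step-by-step check:
  pool = (2, 1, 1)
  task-0: need (1, 1, 0) fits (2, 1, 1); releases (2, 0, 2), pool now (4, 1, 3)
  task-3: need (2, 1, 2) fits (4, 1, 3); releases (3, 1, 3), pool now (7, 2, 6)
The stuck group stays short no matter what:
  task-7 cannot run: need (5, 2, 7) vs free (7, 2, 6) (insufficient R3)
  task-4 cannot run: need (4, 4, 7) vs free (7, 2, 6) (insufficient R0 and R3)


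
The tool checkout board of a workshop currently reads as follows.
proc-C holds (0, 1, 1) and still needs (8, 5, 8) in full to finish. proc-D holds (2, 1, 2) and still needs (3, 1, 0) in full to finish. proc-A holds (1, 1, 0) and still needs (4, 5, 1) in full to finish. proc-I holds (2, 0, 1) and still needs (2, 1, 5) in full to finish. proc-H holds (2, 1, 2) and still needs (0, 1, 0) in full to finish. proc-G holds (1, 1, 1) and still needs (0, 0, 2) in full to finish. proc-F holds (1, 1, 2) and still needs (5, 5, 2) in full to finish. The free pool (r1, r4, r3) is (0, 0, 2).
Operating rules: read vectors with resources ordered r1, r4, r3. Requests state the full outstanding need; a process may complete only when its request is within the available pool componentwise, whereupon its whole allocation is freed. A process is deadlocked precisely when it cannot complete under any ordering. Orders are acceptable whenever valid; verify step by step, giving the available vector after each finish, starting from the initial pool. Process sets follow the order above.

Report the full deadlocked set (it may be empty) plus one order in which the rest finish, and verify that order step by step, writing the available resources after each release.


The deadlocked set is proc-C, proc-A and proc-F.
Key observation: the wall is r4: completing proc-G, proc-H, proc-D, proc-I brings the pool only to (7, 3, 8), and all the rest need more.
The rest can finish in the order proc-G, proc-H, proc-D, proc-I. Step-by-step check:
  pool = (0, 0, 2)
  proc-G: need (0, 0, 2) fits (0, 0, 2); releases (1, 1, 1), pool now (1, 1, 3)
  proc-H: need (0, 1, 0) fits (1, 1, 3); releases (2, 1, 2), pool now (3, 2, 5)
  proc-D: need (3, 1, 0) fits (3, 2, 5); releases (2, 1, 2), pool now (5, 3, 7)
  proc-I: need (2, 1, 5) fits (5, 3, 7); releases (2, 0, 1), pool now (7, 3, 8)
The stuck group stays short no matter what:
  proc-C still needs (8, 5, 8) but only (7, 3, 8) is free — short on r1 and r4
  proc-A still needs (4, 5, 1) but only (7, 3, 8) is free — short on r4
  proc-F still needs (5, 5, 2) but only (7, 3, 8) is free — short on r4


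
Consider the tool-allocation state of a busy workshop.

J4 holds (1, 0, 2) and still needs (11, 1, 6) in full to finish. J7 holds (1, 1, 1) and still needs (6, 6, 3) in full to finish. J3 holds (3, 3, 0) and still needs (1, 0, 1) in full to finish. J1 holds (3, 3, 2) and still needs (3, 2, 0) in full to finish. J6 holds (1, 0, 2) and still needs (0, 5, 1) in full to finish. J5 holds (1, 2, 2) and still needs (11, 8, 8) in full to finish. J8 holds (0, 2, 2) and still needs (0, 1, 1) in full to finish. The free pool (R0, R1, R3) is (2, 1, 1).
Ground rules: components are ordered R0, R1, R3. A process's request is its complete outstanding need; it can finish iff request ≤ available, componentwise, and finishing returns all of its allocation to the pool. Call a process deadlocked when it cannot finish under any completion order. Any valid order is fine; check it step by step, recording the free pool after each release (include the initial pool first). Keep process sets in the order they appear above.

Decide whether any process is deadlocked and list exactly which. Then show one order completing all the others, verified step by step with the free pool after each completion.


The deadlocked set is J4 and J5.
Key observation: after J3, J8, J6, J1, J7 complete, (10, 10, 8) is the best the pool ever gets, yet each leftover process wants more R0.
The rest can finish in the order J3, J8, J6, J1, J7. Step-by-step check:
  pool = (2, 1, 1)
  run J3 (needs (1, 0, 1), free (2, 1, 1)); after release of (3, 3, 0) the pool is (5, 4, 1)
  run J8 (needs (0, 1, 1), free (5, 4, 1)); after release of (0, 2, 2) the pool is (5, 6, 3)
  run J6 (needs (0, 5, 1), free (5, 6, 3)); after release of (1, 0, 2) the pool is (6, 6, 5)
  run J1 (needs (3, 2, 0), free (6, 6, 5)); after release of (3, 3, 2) the pool is (9, 9, 7)
  run J7 (needs (6, 6, 3), free (9, 9, 7)); after release of (1, 1, 1) the pool is (10, 10, 8)
None of the blocked processes ever fits:
  J4 cannot run: need (11, 1, 6) vs free (10, 10, 8) (insufficient R0)
  J5 cannot run: need (11, 8, 8) vs free (10, 10, 8) (insufficient R0)


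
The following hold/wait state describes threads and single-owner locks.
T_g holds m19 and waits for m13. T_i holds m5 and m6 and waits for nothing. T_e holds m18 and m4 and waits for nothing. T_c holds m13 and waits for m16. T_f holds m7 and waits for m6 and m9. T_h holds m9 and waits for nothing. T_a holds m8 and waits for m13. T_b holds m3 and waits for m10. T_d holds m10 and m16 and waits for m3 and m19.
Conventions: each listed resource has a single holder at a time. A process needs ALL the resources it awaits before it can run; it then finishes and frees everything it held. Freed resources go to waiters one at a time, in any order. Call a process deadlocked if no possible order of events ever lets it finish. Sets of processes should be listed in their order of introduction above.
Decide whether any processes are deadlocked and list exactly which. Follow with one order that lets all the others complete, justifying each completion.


Deadlocked: T_g, T_c, T_a, T_b and T_d.
Key observation: the waits loop around T_g -> T_c -> T_d -> T_g with no way out; T_b is caught in further circular waits and T_a waits into the deadlock from upstream.
One completion order for the rest: T_i, T_h, T_f, T_e.
Check, step by step:
  T_i: no waits; runs immediately, freeing m5 and m6
  T_h: no waits; runs immediately, freeing m9
  T_f waits on m6 and m9 — all released -> runs and releases m7
  T_e: no waits; runs immediately, freeing m18 and m4


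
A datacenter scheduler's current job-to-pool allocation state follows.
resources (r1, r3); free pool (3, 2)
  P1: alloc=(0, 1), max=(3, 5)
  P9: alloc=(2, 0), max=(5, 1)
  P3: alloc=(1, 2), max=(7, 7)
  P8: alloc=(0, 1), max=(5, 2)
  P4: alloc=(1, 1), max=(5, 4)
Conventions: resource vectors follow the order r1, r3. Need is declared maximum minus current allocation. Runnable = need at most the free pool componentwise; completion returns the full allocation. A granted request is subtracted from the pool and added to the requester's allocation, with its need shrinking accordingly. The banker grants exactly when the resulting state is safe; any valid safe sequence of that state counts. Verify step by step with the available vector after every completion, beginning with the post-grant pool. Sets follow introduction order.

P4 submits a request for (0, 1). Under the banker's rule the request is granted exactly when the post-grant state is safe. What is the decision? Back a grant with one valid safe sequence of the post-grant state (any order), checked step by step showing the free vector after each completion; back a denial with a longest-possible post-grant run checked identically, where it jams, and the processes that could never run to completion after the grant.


GRANT: granting preserves safety; a valid post-grant sequence is P9, P8, P4, P1, P3.
Key observation: with (3, 1) left after the transfer, P9 can run at once — the state stays safe.
Check on the post-grant state, step by step:
  pool = (3, 1)
  P9: need (3, 1) fits (3, 1); releases (2, 0), pool now (5, 1)
  P8: need (5, 1) fits (5, 1); releases (0, 1), pool now (5, 2)
  P4: need (4, 2) fits (5, 2); releases (1, 2), pool now (6, 4)
  P1: need (3, 4) fits (6, 4); releases (0, 1), pool now (6, 5)
  P3: need (6, 5) fits (6, 5); releases (1, 2), pool now (7, 7)


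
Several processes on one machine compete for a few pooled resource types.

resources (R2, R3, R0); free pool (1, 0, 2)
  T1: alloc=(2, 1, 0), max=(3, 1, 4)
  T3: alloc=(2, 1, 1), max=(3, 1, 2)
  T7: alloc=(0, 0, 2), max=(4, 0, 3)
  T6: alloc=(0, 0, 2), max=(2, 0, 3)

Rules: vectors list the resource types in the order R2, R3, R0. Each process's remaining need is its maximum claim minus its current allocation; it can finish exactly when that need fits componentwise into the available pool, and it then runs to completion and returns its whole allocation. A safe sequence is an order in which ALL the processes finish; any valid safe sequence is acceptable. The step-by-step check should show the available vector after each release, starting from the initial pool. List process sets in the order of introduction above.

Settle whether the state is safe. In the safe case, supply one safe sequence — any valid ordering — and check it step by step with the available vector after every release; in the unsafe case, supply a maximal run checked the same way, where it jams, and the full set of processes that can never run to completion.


The state is SAFE; one workable sequence: T3, T6, T1, T7.
Key observation: the first exact fit in this order is T3 — it needs (1, 0, 1) with (1, 0, 2) free, meeting a requested resource to the last unit.
Verifying each step:
  pool = (1, 0, 2)
  T3 needs (1, 0, 1) <= (1, 0, 2) -> finishes; pool += (2, 1, 1) = (3, 1, 3)
  T6 needs (2, 0, 1) <= (3, 1, 3) -> finishes; pool += (0, 0, 2) = (3, 1, 5)
  T1 needs (1, 0, 4) <= (3, 1, 5) -> finishes; pool += (2, 1, 0) = (5, 2, 5)
  T7 needs (4, 0, 1) <= (5, 2, 5) -> finishes; pool += (0, 0, 2) = (5, 2, 7)


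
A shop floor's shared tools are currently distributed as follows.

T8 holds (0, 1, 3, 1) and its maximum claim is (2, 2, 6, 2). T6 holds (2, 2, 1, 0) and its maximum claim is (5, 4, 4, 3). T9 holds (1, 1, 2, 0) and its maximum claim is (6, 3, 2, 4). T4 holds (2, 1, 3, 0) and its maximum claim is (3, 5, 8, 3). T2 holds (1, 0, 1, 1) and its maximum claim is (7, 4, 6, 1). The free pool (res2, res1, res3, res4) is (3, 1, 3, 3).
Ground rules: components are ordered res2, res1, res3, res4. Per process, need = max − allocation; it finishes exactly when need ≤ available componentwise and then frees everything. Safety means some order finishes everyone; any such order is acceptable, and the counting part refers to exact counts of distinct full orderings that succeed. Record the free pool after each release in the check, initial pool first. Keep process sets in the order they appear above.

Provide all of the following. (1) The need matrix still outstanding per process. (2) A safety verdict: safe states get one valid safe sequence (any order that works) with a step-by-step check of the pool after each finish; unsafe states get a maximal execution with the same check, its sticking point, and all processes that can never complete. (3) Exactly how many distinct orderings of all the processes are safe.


(1) Remaining need (order res2, res1, res3, res4):
  T8: (2, 1, 3, 1)
  T6: (3, 2, 3, 3)
  T9: (5, 2, 0, 4)
  T4: (1, 4, 5, 3)
  T2: (6, 4, 5, 0)
(2) SAFE — a valid safe sequence is T8, T6, T9, T2, T4.
Key observation: reading the order forward, T8 is the first process whose need (2, 1, 3, 1) meets the free pool (3, 1, 3, 3) exactly on a resource it requests.
Walking it through:
  pool = (3, 1, 3, 3)
  T8 needs (2, 1, 3, 1) <= (3, 1, 3, 3) -> finishes; pool += (0, 1, 3, 1) = (3, 2, 6, 4)
  T6 needs (3, 2, 3, 3) <= (3, 2, 6, 4) -> finishes; pool += (2, 2, 1, 0) = (5, 4, 7, 4)
  T9 needs (5, 2, 0, 4) <= (5, 4, 7, 4) -> finishes; pool += (1, 1, 2, 0) = (6, 5, 9, 4)
  T2 needs (6, 4, 5, 0) <= (6, 5, 9, 4) -> finishes; pool += (1, 0, 1, 1) = (7, 5, 10, 5)
  T4 needs (1, 4, 5, 3) <= (7, 5, 10, 5) -> finishes; pool += (2, 1, 3, 0) = (9, 6, 13, 5)
(3) Exactly 4 of the possible complete orderings are safe sequences.


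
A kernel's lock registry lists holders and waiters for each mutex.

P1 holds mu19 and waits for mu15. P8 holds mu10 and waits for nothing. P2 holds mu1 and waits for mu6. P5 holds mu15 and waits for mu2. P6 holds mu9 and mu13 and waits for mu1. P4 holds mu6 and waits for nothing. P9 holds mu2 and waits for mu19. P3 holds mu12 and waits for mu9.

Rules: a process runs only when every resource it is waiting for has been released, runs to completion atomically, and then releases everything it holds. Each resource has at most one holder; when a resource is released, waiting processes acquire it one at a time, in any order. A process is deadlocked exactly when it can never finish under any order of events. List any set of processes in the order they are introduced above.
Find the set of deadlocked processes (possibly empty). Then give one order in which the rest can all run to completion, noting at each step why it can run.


Deadlocked set: P1, P5 and P9.
Key observation: the knot is the closed ring of waits P1 -> P5 -> P9 -> P1; no other process is dragged down with it.
The rest can finish in the order P4, P2, P6, P8, P3.
Walking it through:
  P4: no waits; runs immediately, freeing mu6
  P2: everything it awaited (mu6) is free; runs, freeing mu1
  P6: everything it awaited (mu1) is free; runs, freeing mu9 and mu13
  P8: no waits; runs immediately, freeing mu10
  P3: everything it awaited (mu9) is free; runs, freeing mu12


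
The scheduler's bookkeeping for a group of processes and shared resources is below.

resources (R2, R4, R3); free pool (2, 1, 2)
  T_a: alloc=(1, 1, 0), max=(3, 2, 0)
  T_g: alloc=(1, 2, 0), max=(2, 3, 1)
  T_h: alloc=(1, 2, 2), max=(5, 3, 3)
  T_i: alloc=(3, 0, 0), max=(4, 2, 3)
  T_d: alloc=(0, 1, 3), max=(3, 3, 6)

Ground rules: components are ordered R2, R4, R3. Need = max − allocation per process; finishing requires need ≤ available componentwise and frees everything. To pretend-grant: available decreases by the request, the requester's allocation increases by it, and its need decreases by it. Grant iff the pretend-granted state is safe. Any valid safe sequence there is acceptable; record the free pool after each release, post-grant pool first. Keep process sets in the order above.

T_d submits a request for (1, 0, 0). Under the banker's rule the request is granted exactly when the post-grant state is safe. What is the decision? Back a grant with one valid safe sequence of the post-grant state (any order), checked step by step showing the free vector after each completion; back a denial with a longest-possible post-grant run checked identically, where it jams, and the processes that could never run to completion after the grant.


DENY: after the grant no complete ordering would exist.
Key observation: after T_g, T_a the pool peaks at (3, 4, 2), and each blocked process is short somewhere: T_h on R2; T_i on R3; T_d on R3.
After a pretend grant, a maximal execution: T_g, T_a — then nothing else fits. Verifying each step:
  pool = (1, 1, 2)
  run T_g (needs (1, 1, 1), free (1, 1, 2)); after release of (1, 2, 0) the pool is (2, 3, 2)
  run T_a (needs (2, 1, 0), free (2, 3, 2)); after release of (1, 1, 0) the pool is (3, 4, 2)
  T_h still needs (4, 1, 1) but only (3, 4, 2) is free — short on R2
  T_i still needs (1, 2, 3) but only (3, 4, 2) is free — short on R3
  T_d still needs (2, 2, 3) but only (3, 4, 2) is free — short on R3
Had the request been granted, T_h, T_i and T_d could never finish.


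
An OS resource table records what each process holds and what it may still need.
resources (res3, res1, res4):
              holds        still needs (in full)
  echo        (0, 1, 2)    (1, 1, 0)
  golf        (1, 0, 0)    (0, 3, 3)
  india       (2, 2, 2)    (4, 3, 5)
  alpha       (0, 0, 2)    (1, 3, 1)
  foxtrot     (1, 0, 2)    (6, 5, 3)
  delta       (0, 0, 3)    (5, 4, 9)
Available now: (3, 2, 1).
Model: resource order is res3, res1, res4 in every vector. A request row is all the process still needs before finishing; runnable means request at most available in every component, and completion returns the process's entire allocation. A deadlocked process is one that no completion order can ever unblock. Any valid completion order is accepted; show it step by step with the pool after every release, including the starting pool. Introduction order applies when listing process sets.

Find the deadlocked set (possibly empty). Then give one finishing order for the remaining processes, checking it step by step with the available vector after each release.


No process is deadlocked.
Key observation: the pool covers echo at once, and every later process fits after earlier releases.
One completion order for the rest: echo, alpha, golf, india, foxtrot, delta. Check, step by step:
  pool = (3, 2, 1)
  run echo (needs (1, 1, 0), free (3, 2, 1)); after release of (0, 1, 2) the pool is (3, 3, 3)
  run alpha (needs (1, 3, 1), free (3, 3, 3)); after release of (0, 0, 2) the pool is (3, 3, 5)
  run golf (needs (0, 3, 3), free (3, 3, 5)); after release of (1, 0, 0) the pool is (4, 3, 5)
  run india (needs (4, 3, 5), free (4, 3, 5)); after release of (2, 2, 2) the pool is (6, 5, 7)
  run foxtrot (needs (6, 5, 3), free (6, 5, 7)); after release of (1, 0, 2) the pool is (7, 5, 9)
  run delta (needs (5, 4, 9), free (7, 5, 9)); after release of (0, 0, 3) the pool is (7, 5, 12)


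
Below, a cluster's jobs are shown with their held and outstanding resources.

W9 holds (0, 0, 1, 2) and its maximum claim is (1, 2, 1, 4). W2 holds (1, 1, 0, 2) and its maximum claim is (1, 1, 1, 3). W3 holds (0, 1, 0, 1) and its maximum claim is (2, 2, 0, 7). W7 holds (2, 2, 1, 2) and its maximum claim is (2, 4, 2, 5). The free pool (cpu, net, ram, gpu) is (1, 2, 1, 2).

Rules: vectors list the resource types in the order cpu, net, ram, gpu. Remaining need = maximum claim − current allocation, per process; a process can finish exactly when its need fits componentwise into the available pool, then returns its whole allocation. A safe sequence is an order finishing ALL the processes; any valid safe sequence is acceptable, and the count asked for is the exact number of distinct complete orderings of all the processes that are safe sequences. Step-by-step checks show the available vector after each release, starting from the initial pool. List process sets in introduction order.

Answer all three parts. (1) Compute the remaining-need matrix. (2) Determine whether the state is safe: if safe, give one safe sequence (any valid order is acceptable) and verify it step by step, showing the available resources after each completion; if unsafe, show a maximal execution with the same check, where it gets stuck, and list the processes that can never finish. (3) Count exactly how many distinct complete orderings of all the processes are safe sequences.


(1) Remaining need (order cpu, net, ram, gpu):
  W9: (1, 2, 0, 2)
  W2: (0, 0, 1, 1)
  W3: (2, 1, 0, 6)
  W7: (0, 2, 1, 3)
(2) SAFE, for example via the order W2, W9, W3, W7.
Key observation: W2 is the earliest step where a requested resource binds exactly: need (0, 0, 1, 1), pool (1, 2, 1, 2) at its turn.
Step-by-step check:
  pool = (1, 2, 1, 2)
  W2: need (0, 0, 1, 1) fits (1, 2, 1, 2); releases (1, 1, 0, 2), pool now (2, 3, 1, 4)
  W9: need (1, 2, 0, 2) fits (2, 3, 1, 4); releases (0, 0, 1, 2), pool now (2, 3, 2, 6)
  W3: need (2, 1, 0, 6) fits (2, 3, 2, 6); releases (0, 1, 0, 1), pool now (2, 4, 2, 7)
  W7: need (0, 2, 1, 3) fits (2, 4, 2, 7); releases (2, 2, 1, 2), pool now (4, 6, 3, 9)
(3) The exact count: 8 of the possible complete orderings are safe sequences.
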